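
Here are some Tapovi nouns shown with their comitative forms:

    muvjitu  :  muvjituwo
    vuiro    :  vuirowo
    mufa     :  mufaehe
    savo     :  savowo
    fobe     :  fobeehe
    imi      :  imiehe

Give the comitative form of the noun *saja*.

Looking at the last vowel of each stem: -wo when the last vowel of the stem is a rounded vowel (*muvjitu*, *vuiro*, *savo*); -ehe when the last vowel of the stem is an unrounded vowel (*mufa*, *fobe*, *imi*).
*saja*: last vowel = /a/, an unrounded vowel → -ehe → *sajaehe*.

sajaehe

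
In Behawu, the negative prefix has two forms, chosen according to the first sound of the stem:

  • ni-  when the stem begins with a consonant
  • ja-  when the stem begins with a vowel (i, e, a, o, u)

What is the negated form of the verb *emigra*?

jaemigra

Since the first sound of *emigra* is /e/ (a vowel), it takes ja-, giving *jaemigra*.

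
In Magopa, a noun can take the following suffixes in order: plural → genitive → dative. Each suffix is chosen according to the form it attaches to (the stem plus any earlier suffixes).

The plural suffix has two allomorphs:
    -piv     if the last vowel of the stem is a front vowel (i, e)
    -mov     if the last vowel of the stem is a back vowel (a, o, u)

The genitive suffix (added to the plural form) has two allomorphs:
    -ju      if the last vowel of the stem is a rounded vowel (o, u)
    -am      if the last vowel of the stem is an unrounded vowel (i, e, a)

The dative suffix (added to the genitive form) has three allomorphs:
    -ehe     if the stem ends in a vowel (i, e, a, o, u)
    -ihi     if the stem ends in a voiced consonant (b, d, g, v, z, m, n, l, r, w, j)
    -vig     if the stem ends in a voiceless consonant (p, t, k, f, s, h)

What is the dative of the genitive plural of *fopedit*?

Since the last vowel of *fopedit* is /i/ (a front vowel), it takes -piv, giving *fopeditpiv*.
Since the last vowel of the plural form *fopeditpiv* is /i/ (an unrounded vowel), it takes -am, giving *fopeditpivam*.
The genitive form *fopeditpivam*: final sound = /m/, a voiced consonant → -ihi → *fopeditpivamihi*.

fopeditpivamihi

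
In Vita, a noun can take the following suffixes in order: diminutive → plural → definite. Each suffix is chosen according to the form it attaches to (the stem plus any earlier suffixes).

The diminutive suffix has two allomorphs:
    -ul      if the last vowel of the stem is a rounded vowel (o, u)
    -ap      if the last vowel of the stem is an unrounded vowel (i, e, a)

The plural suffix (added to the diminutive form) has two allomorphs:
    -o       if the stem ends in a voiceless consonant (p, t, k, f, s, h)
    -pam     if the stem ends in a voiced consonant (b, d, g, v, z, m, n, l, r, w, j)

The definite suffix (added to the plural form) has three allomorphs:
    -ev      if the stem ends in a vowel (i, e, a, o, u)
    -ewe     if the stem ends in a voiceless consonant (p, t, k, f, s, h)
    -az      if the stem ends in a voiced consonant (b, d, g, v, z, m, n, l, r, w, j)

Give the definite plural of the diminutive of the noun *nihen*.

*nihen*: last vowel = /e/, an unrounded vowel → -ap → *nihenap*.
Since the final consonant of the diminutive form *nihenap* is /p/ (voiceless), it takes -o, giving *nihenapo*.
Since the final sound of the plural form *nihenapo* is /o/ (a vowel), it takes -ev, giving *nihenapoev*.

nihenapoev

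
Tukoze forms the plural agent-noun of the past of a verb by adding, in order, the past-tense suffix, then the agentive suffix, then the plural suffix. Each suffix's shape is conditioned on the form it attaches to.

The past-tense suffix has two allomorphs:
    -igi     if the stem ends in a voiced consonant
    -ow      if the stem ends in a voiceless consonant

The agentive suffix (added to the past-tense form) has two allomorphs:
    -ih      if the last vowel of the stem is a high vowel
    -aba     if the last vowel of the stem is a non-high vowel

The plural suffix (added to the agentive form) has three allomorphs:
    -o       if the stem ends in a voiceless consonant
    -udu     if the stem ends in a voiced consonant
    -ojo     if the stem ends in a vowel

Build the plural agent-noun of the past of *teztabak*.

Since the final consonant of *teztabak* is /k/ (voiceless), it takes -ow, giving *teztabakow*.
The past-tense form *teztabakow* — last vowel /o/ (a non-high vowel) → -aba → *teztabakowaba*.
The agentive form *teztabakowaba*: final sound = /a/, a vowel → -ojo → *teztabakowabaojo*.

teztabakowabaojo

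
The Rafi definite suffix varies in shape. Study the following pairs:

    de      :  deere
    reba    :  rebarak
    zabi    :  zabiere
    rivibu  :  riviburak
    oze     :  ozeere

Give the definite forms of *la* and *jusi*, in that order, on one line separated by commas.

larak, jusiere

The pattern is front/back vowel harmony: -ere when the last vowel of the stem is a front vowel (*de*, *zabi*, *oze*); -rak when the last vowel of the stem is a back vowel (*reba*, *rivibu*).
*la*: last vowel = /a/, a back vowel → -rak → *larak*.
The last vowel of *jusi* is /i/, which is a front vowel, so the suffix is -ere, giving *jusiere*.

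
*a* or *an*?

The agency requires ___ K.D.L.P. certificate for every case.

The indefinite article is chosen by the initial *sound* of the following word, not its spelling.
The initialism *K.D.L.P.* is read letter by letter; the first letter, K, is pronounced /keɪ/, which begins with a consonant sound.
So the article is *a*: The agency requires a K.D.L.P. certificate for every case.

a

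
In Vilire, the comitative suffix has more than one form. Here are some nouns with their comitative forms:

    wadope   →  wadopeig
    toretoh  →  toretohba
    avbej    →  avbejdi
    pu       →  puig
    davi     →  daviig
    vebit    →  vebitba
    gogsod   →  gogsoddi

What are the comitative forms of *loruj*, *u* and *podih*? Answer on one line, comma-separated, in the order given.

The alternation tracks the final sound of the stem — -ba when the stem ends in a voiceless consonant (*toretoh*, *vebit*); -di when the stem ends in a voiced consonant (*avbej*, *gogsod*); -ig when the stem ends in a vowel (*wadope*, *pu*, *davi*).
The final sound of *loruj* is /j/, which is a voiced consonant, so the suffix is -di, giving *lorujdi*.
*u* — final sound /u/ (a vowel) → -ig → *uig*.
*podih*: final sound = /h/, a voiceless consonant → -ba → *podihba*.

lorujdi, uig, podihba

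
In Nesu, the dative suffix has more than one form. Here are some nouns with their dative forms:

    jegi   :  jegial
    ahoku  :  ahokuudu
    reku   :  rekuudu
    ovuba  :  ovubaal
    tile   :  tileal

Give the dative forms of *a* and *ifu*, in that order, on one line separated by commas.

aal, ifuudu

The suffix is conditioned by the last vowel: -udu when the last vowel of the stem is a rounded vowel (*ahoku*, *reku*); -al when the last vowel of the stem is an unrounded vowel (*jegi*, *ovuba*, *tile*).
The last vowel of *a* is /a/, which is an unrounded vowel, so the suffix is -al, giving *aal*.
*ifu*: last vowel = /u/, a rounded vowel → -udu → *ifuudu*.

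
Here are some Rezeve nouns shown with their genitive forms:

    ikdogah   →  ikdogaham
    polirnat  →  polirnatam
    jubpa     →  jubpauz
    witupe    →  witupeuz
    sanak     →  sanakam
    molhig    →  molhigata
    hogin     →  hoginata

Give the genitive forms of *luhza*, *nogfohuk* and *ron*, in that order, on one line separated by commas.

The pattern is voicing of the final sound: -am when the stem ends in a voiceless consonant (*ikdogah*, *polirnat*, *sanak*); -ata when the stem ends in a voiced consonant (*molhig*, *hogin*); -uz when the stem ends in a vowel (*jubpa*, *witupe*).
The final sound of *luhza* is /a/, which is a vowel, so the suffix is -uz, giving *luhzauz*.
*nogfohuk* — final sound /k/ (a voiceless consonant) → -am → *nogfohukam*.
*ron*: final sound = /n/, a voiced consonant → -ata → *ronata*.

luhzauz, nogfohukam, ronata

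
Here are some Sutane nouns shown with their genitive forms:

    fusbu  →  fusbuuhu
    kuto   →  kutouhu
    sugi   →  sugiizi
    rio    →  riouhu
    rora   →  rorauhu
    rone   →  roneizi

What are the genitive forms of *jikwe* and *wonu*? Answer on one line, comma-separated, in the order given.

jikweizi, wonuuhu

The pattern is front/back vowel harmony: -izi when the last vowel of the stem is a front vowel (*sugi*, *rone*); -uhu when the last vowel of the stem is a back vowel (*fusbu*, *kuto*, *rio*, *rora*).
Since the last vowel of *jikwe* is /e/ (a front vowel), it takes -izi, giving *jikweizi*.
Since the last vowel of *wonu* is /u/ (a back vowel), it takes -uhu, giving *wonuuhu*.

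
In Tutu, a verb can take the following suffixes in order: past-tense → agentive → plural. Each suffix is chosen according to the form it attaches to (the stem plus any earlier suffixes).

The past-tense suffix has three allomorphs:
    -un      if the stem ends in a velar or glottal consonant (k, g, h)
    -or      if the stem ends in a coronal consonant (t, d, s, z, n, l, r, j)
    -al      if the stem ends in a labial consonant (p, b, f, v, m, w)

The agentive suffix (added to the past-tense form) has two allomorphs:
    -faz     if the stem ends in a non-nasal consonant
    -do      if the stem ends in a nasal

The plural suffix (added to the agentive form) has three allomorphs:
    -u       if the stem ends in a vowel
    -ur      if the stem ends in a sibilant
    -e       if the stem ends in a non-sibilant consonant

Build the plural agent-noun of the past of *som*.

somalfazur

The final consonant of *som* is /m/, which is labial, so the past-tense suffix is -al, giving *somal*.
Since the final consonant of the past-tense form *somal* is /l/ (non-nasal), it takes -faz, giving *somalfaz*.
The agentive form *somalfaz*: final sound = /z/, a sibilant → -ur → *somalfazur*.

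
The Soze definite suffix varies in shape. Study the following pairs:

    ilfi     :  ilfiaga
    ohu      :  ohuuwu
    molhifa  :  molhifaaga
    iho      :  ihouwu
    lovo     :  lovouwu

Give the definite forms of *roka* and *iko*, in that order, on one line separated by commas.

rokaaga, ikouwu

The pattern is rounding harmony: -uwu when the last vowel of the stem is a rounded vowel (*ohu*, *iho*, *lovo*); -aga when the last vowel of the stem is an unrounded vowel (*ilfi*, *molhifa*).
*roka*: last vowel = /a/, an unrounded vowel → -aga → *rokaaga*.
Since the last vowel of *iko* is /o/ (a rounded vowel), it takes -uwu, giving *ikouwu*.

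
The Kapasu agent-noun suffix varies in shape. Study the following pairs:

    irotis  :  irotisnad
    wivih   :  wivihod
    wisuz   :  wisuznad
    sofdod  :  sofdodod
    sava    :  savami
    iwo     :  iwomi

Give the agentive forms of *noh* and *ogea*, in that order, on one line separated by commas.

nohod, ogeami

The pattern is sibilance of the final sound: -nad when the stem ends in a sibilant (*irotis*, *wisuz*); -od when the stem ends in a non-sibilant consonant (*wivih*, *sofdod*); -mi when the stem ends in a vowel (*sava*, *iwo*).
Since the final sound of *noh* is /h/ (a non-sibilant consonant), it takes -od, giving *nohod*.
*ogea*: final sound = /a/, a vowel → -mi → *ogeami*.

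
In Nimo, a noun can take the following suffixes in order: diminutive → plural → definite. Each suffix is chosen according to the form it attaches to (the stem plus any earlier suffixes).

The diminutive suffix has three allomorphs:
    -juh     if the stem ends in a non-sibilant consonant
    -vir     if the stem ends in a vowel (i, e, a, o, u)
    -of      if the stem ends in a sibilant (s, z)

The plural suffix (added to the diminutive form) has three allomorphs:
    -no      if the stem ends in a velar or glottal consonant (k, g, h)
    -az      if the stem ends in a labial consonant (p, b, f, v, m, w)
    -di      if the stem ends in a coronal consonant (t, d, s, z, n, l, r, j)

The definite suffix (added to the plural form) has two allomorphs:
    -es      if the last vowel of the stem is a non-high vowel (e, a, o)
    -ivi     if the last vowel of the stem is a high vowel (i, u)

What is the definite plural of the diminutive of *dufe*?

Since the final sound of *dufe* is /e/ (a vowel), it takes -vir, giving *dufevir*.
Since the final consonant of the diminutive form *dufevir* is /r/ (coronal), it takes -di, giving *dufevirdi*.
The plural form *dufevirdi*: last vowel = /i/, a high vowel → -ivi → *dufevirdiivi*.

dufevirdiivi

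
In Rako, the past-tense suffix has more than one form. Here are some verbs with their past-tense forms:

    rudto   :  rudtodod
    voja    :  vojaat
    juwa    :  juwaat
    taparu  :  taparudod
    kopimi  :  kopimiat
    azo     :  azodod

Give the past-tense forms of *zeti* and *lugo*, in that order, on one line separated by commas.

The alternation tracks the last vowel of the stem — -dod when the last vowel of the stem is a rounded vowel (*rudto*, *taparu*, *azo*); -at when the last vowel of the stem is an unrounded vowel (*voja*, *juwa*, *kopimi*).
The last vowel of *zeti* is /i/, which is an unrounded vowel, so the suffix is -at, giving *zetiat*.
*lugo*: last vowel = /o/, a rounded vowel → -dod → *lugodod*.

zetiat, lugodod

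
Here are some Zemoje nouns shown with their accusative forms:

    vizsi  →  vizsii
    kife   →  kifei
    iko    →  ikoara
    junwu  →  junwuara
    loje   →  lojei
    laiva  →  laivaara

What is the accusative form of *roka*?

Looking at the last vowel of each stem: -i when the last vowel of the stem is a front vowel (*vizsi*, *kife*, *loje*); -ara when the last vowel of the stem is a back vowel (*iko*, *junwu*, *laiva*).
Since the last vowel of *roka* is /a/ (a back vowel), it takes -ara, giving *rokaara*.

rokaara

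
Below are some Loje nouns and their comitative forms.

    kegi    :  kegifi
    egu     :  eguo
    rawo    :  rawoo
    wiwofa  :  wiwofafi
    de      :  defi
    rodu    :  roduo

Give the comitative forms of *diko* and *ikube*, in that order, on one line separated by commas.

dikoo, ikubefi

The pattern is rounding harmony: -o when the last vowel of the stem is a rounded vowel (*egu*, *rawo*, *rodu*); -fi when the last vowel of the stem is an unrounded vowel (*kegi*, *wiwofa*, *de*).
Since the last vowel of *diko* is /o/ (a rounded vowel), it takes -o, giving *dikoo*.
The last vowel of *ikube* is /e/, which is an unrounded vowel, so the suffix is -fi, giving *ikubefi*.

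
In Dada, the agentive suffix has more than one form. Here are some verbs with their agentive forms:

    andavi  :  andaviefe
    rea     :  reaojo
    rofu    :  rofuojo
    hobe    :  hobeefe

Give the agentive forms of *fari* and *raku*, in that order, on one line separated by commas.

The alternation tracks the last vowel of the stem — -efe when the last vowel of the stem is a front vowel (*andavi*, *hobe*); -ojo when the last vowel of the stem is a back vowel (*rea*, *rofu*).
*fari*: last vowel = /i/, a front vowel → -efe → *fariefe*.
Since the last vowel of *raku* is /u/ (a back vowel), it takes -ojo, giving *rakuojo*.

fariefe, rakuojo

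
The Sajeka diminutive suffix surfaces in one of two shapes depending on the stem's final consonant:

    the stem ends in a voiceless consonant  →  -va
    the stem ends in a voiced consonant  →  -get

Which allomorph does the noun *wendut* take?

*wendut* — final consonant /t/ (voiceless) → -va.

-va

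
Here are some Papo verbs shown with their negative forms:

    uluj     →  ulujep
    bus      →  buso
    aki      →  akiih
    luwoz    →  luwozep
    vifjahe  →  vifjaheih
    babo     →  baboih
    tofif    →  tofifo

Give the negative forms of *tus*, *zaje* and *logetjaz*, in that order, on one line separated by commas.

tuso, zajeih, logetjazep

The pattern is voicing of the final sound: -o when the stem ends in a voiceless consonant (*bus*, *tofif*); -ep when the stem ends in a voiced consonant (*uluj*, *luwoz*); -ih when the stem ends in a vowel (*aki*, *vifjahe*, *babo*).
*tus*: final sound = /s/, a voiceless consonant → -o → *tuso*.
*zaje* — final sound /e/ (a vowel) → -ih → *zajeih*.
*logetjaz* — final sound /z/ (a voiced consonant) → -ep → *logetjazep*.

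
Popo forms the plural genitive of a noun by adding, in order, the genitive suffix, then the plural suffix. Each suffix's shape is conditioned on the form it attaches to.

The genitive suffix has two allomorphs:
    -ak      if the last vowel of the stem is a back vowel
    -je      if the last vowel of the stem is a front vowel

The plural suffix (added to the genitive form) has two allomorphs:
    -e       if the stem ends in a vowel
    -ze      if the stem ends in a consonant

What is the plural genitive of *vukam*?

vukamakze

*vukam* — last vowel /a/ (a back vowel) → -ak → *vukamak*.
The final sound of the genitive form *vukamak* is /k/, which is a consonant, so the plural suffix is -ze, giving *vukamakze*.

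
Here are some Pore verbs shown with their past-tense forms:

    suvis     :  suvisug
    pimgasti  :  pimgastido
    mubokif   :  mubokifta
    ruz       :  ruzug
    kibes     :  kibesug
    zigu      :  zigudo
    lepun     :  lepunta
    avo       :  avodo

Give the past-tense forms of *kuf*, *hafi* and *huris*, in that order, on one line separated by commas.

The alternation tracks the final sound of the stem — -ug when the stem ends in a sibilant (*suvis*, *ruz*, *kibes*); -ta when the stem ends in a non-sibilant consonant (*mubokif*, *lepun*); -do when the stem ends in a vowel (*pimgasti*, *zigu*, *avo*).
The final sound of *kuf* is /f/, which is a non-sibilant consonant, so the suffix is -ta, giving *kufta*.
*hafi* — final sound /i/ (a vowel) → -do → *hafido*.
*huris* — final sound /s/ (a sibilant) → -ug → *hurisug*.

kufta, hafido, hurisug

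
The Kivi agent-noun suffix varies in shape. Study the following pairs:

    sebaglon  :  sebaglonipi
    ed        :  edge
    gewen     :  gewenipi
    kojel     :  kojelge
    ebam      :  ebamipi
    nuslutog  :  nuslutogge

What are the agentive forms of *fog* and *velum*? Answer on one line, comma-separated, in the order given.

The pattern is nasality of the final consonant: -ipi when the stem ends in a nasal (*sebaglon*, *gewen*, *ebam*); -ge when the stem ends in a non-nasal consonant (*ed*, *kojel*, *nuslutog*).
The final consonant of *fog* is /g/, which is non-nasal, so the suffix is -ge, giving *fogge*.
*velum* — final consonant /m/ (a nasal) → -ipi → *velumipi*.

fogge, velumipi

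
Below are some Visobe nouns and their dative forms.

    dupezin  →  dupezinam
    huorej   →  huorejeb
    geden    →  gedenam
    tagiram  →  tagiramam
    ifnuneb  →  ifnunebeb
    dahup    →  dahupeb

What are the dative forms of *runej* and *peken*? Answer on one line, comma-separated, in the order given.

runejeb, pekenam

The alternation tracks the final consonant of the stem — -am when the stem ends in a nasal (*dupezin*, *geden*, *tagiram*); -eb when the stem ends in a non-nasal consonant (*huorej*, *ifnuneb*, *dahup*).
The final consonant of *runej* is /j/, which is non-nasal, so the suffix is -eb, giving *runejeb*.
*peken* — final consonant /n/ (a nasal) → -am → *pekenam*.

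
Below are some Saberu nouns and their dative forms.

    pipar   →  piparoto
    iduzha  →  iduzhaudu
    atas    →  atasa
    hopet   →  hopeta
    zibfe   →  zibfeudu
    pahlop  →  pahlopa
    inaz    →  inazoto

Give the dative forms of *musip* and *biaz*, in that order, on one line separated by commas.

musipa, biazoto

Looking at the final sound of each stem: -a when the stem ends in a voiceless consonant (*atas*, *hopet*, *pahlop*); -oto when the stem ends in a voiced consonant (*pipar*, *inaz*); -udu when the stem ends in a vowel (*iduzha*, *zibfe*).
Since the final sound of *musip* is /p/ (a voiceless consonant), it takes -a, giving *musipa*.
Since the final sound of *biaz* is /z/ (a voiced consonant), it takes -oto, giving *biazoto*.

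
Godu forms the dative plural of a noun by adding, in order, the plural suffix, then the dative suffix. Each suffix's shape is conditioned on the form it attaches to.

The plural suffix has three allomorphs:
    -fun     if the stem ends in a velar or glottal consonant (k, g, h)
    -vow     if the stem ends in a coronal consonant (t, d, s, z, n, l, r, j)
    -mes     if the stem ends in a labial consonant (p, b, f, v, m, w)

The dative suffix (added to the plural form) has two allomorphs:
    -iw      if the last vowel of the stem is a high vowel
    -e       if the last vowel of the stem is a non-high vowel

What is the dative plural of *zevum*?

*zevum* — final consonant /m/ (labial) → -mes → *zevummes*.
The plural form *zevummes* — last vowel /e/ (a non-high vowel) → -e → *zevummese*.

zevummese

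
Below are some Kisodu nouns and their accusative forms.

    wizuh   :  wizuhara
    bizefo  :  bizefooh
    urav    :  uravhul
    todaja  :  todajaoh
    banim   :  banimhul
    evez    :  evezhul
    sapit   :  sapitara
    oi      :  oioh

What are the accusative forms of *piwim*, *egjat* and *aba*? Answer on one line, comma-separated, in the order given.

The suffix is conditioned by the final sound: -ara when the stem ends in a voiceless consonant (*wizuh*, *sapit*); -hul when the stem ends in a voiced consonant (*urav*, *banim*, *evez*); -oh when the stem ends in a vowel (*bizefo*, *todaja*, *oi*).
*piwim*: final sound = /m/, a voiced consonant → -hul → *piwimhul*.
Since the final sound of *egjat* is /t/ (a voiceless consonant), it takes -ara, giving *egjatara*.
*aba*: final sound = /a/, a vowel → -oh → *abaoh*.

piwimhul, egjatara, abaoh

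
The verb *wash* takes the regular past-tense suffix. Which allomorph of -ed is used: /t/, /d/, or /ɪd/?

/t/

The stem *wash* ends in a voiceless consonant other than /t/.
The -ed suffix is realized as /ɪd/ after /t, d/; as /t/ after other voiceless consonants; and as /d/ after other voiced sounds.
So -ed on *wash* is pronounced /t/.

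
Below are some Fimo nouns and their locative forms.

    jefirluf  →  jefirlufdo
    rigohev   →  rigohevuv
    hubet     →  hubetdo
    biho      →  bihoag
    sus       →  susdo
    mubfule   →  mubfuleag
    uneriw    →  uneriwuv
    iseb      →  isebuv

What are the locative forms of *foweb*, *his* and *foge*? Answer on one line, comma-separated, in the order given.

fowebuv, hisdo, fogeag

Looking at the final sound of each stem: -do when the stem ends in a voiceless consonant (*jefirluf*, *hubet*, *sus*); -uv when the stem ends in a voiced consonant (*rigohev*, *uneriw*, *iseb*); -ag when the stem ends in a vowel (*biho*, *mubfule*).
*foweb*: final sound = /b/, a voiced consonant → -uv → *fowebuv*.
*his*: final sound = /s/, a voiceless consonant → -do → *hisdo*.
*foge* — final sound /e/ (a vowel) → -ag → *fogeag*.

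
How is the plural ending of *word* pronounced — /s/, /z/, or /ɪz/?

/z/

The stem *word* ends in a voiced non-sibilant sound.
The plural suffix surfaces as /ɪz/ after sibilants, /s/ after other voiceless consonants, and /z/ after other voiced sounds.
So the plural -s on *word* is pronounced /z/.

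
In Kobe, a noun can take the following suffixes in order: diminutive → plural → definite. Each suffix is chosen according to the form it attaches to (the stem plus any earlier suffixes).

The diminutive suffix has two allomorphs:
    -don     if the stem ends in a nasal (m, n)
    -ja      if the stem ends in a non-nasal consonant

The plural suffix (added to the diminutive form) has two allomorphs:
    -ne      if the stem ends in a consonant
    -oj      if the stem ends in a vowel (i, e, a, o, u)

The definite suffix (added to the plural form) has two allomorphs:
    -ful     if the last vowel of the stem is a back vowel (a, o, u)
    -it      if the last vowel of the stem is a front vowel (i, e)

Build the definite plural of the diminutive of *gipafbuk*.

*gipafbuk*: final consonant = /k/, non-nasal → -ja → *gipafbukja*.
Since the final sound of the diminutive form *gipafbukja* is /a/ (a vowel), it takes -oj, giving *gipafbukjaoj*.
The last vowel of the plural form *gipafbukjaoj* is /o/, which is a back vowel, so the definite suffix is -ful, giving *gipafbukjaojful*.

gipafbukjaojful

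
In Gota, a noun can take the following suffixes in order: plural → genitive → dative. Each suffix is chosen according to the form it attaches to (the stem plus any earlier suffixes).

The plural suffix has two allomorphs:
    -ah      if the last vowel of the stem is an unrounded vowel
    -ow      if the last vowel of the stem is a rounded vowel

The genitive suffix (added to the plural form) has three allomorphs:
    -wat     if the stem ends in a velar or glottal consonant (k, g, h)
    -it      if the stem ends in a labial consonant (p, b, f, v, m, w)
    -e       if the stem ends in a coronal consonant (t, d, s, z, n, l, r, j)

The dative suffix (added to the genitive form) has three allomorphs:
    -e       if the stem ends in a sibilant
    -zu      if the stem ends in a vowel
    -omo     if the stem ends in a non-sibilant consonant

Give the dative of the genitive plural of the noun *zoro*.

zoroowitomo

*zoro* — last vowel /o/ (a rounded vowel) → -ow → *zoroow*.
The final consonant of the plural form *zoroow* is /w/, which is labial, so the genitive suffix is -it, giving *zoroowit*.
Since the final sound of the genitive form *zoroowit* is /t/ (a non-sibilant consonant), it takes -omo, giving *zoroowitomo*.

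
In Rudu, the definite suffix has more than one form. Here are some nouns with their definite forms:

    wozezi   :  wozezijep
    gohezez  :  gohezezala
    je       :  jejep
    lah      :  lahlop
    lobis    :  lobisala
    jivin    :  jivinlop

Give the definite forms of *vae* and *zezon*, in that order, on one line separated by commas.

Looking at the final sound of each stem: -ala when the stem ends in a sibilant (*gohezez*, *lobis*); -lop when the stem ends in a non-sibilant consonant (*lah*, *jivin*); -jep when the stem ends in a vowel (*wozezi*, *je*).
Since the final sound of *vae* is /e/ (a vowel), it takes -jep, giving *vaejep*.
The final sound of *zezon* is /n/, which is a non-sibilant consonant, so the suffix is -lop, giving *zezonlop*.

vaejep, zezonlop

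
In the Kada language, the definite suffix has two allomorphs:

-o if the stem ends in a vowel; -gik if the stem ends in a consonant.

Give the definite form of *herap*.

The final sound of *herap* is /p/, which is a consonant, so the suffix is -gik, giving *herapgik*.

herapgik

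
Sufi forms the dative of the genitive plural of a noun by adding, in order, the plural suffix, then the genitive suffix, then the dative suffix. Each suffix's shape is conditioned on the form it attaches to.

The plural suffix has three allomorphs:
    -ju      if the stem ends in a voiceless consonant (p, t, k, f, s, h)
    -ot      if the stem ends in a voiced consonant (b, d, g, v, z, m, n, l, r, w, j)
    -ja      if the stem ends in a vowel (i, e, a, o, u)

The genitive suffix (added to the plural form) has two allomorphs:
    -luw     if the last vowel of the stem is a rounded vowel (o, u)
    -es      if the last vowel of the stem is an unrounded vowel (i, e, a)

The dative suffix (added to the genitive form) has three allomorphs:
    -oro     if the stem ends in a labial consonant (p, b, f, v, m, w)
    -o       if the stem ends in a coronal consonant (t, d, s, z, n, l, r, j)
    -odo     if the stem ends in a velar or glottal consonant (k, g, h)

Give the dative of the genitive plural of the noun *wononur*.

*wononur*: final sound = /r/, a voiced consonant → -ot → *wononurot*.
Since the last vowel of the plural form *wononurot* is /o/ (a rounded vowel), it takes -luw, giving *wononurotluw*.
Since the final consonant of the genitive form *wononurotluw* is /w/ (labial), it takes -oro, giving *wononurotluworo*.

wononurotluworo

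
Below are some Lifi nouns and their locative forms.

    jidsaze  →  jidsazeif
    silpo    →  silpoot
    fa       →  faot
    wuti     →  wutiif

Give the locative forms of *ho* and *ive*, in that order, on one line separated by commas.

The pattern is front/back vowel harmony: -if when the last vowel of the stem is a front vowel (*jidsaze*, *wuti*); -ot when the last vowel of the stem is a back vowel (*silpo*, *fa*).
*ho* — last vowel /o/ (a back vowel) → -ot → *hoot*.
The last vowel of *ive* is /e/, which is a front vowel, so the suffix is -if, giving *iveif*.

hoot, iveif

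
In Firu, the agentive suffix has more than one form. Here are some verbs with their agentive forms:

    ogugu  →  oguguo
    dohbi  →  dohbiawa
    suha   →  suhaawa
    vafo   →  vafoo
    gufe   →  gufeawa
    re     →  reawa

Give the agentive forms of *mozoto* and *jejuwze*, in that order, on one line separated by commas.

mozotoo, jejuwzeawa

The alternation tracks the last vowel of the stem — -o when the last vowel of the stem is a rounded vowel (*ogugu*, *vafo*); -awa when the last vowel of the stem is an unrounded vowel (*dohbi*, *suha*, *gufe*, *re*).
*mozoto*: last vowel = /o/, a rounded vowel → -o → *mozotoo*.
The last vowel of *jejuwze* is /e/, which is an unrounded vowel, so the suffix is -awa, giving *jejuwzeawa*.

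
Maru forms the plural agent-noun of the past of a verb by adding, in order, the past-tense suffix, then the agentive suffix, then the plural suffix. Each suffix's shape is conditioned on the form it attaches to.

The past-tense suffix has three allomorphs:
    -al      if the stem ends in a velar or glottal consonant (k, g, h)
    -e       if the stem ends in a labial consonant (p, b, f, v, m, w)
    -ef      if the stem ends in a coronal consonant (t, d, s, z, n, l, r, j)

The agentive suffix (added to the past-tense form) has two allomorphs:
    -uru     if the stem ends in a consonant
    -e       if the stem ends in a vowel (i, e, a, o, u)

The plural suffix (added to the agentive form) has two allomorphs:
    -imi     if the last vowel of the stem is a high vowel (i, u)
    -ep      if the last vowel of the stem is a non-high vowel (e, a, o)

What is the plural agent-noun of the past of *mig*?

migaluruimi

*mig*: final consonant = /g/, velar/glottal → -al → *migal*.
The past-tense form *migal* — final sound /l/ (a consonant) → -uru → *migaluru*.
The agentive form *migaluru*: last vowel = /u/, a high vowel → -imi → *migaluruimi*.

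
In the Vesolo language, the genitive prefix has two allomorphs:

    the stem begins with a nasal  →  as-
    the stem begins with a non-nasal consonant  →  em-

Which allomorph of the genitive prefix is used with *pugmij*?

Since the first consonant of *pugmij* is /p/ (non-nasal), it takes em-.

em-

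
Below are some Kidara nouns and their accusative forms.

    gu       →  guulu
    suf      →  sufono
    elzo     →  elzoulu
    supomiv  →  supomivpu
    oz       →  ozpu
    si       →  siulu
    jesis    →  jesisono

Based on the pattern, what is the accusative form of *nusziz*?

nuszizpu

The pattern is voicing of the final sound: -ono when the stem ends in a voiceless consonant (*suf*, *jesis*); -pu when the stem ends in a voiced consonant (*supomiv*, *oz*); -ulu when the stem ends in a vowel (*gu*, *elzo*, *si*).
*nusziz*: final sound = /z/, a voiced consonant → -pu → *nuszizpu*.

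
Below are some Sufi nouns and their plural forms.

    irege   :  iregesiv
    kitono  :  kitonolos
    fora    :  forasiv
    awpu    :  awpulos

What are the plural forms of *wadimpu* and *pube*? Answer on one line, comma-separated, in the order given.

wadimpulos, pubesiv

The pattern is rounding harmony: -los when the last vowel of the stem is a rounded vowel (*kitono*, *awpu*); -siv when the last vowel of the stem is an unrounded vowel (*irege*, *fora*).
*wadimpu* — last vowel /u/ (a rounded vowel) → -los → *wadimpulos*.
The last vowel of *pube* is /e/, which is an unrounded vowel, so the suffix is -siv, giving *pubesiv*.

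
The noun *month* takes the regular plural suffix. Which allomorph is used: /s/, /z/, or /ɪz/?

The stem *month* ends in a voiceless non-sibilant consonant.
The plural suffix surfaces as /ɪz/ after sibilants, /s/ after other voiceless consonants, and /z/ after other voiced sounds.
So the plural -s on *month* is pronounced /s/.

/s/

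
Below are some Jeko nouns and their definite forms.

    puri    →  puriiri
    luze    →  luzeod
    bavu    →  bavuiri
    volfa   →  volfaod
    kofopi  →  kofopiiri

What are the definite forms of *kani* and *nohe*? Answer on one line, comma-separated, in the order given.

kaniiri, noheod

Looking at the last vowel of each stem: -iri when the last vowel of the stem is a high vowel (*puri*, *bavu*, *kofopi*); -od when the last vowel of the stem is a non-high vowel (*luze*, *volfa*).
Since the last vowel of *kani* is /i/ (a high vowel), it takes -iri, giving *kaniiri*.
*nohe*: last vowel = /e/, a non-high vowel → -od → *noheod*.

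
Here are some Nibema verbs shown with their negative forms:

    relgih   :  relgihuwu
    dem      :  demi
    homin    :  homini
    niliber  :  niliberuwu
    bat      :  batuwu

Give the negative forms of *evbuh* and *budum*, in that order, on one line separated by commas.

The alternation tracks the final consonant of the stem — -i when the stem ends in a nasal (*dem*, *homin*); -uwu when the stem ends in a non-nasal consonant (*relgih*, *niliber*, *bat*).
*evbuh* — final consonant /h/ (non-nasal) → -uwu → *evbuhuwu*.
The final consonant of *budum* is /m/, which is a nasal, so the suffix is -i, giving *budumi*.

evbuhuwu, budumi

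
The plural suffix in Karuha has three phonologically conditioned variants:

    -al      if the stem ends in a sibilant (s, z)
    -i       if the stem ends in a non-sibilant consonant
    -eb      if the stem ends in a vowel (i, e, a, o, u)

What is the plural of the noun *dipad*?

dipadi

*dipad*: final sound = /d/, a non-sibilant consonant → -i → *dipadi*.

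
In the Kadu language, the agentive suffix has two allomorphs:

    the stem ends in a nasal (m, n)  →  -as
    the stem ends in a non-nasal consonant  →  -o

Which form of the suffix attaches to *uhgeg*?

-o

The final consonant of *uhgeg* is /g/, which is non-nasal, so the suffix is -o.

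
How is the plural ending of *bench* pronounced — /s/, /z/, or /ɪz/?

/ɪz/

The stem *bench* ends in a sibilant (/s, z, ʃ, ʒ, tʃ, dʒ/).
The plural suffix surfaces as /ɪz/ after sibilants, /s/ after other voiceless consonants, and /z/ after other voiced sounds.
So the plural -s on *bench* is pronounced /ɪz/.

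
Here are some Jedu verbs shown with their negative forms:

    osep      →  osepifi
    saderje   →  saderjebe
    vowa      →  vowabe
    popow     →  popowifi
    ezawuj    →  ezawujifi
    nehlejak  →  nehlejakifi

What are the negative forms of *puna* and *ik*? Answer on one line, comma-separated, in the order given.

The alternation tracks the final sound of the stem — -ifi when the stem ends in a consonant (*osep*, *popow*, *ezawuj*, *nehlejak*); -be when the stem ends in a vowel (*saderje*, *vowa*).
Since the final sound of *puna* is /a/ (a vowel), it takes -be, giving *punabe*.
Since the final sound of *ik* is /k/ (a consonant), it takes -ifi, giving *ikifi*.

punabe, ikifi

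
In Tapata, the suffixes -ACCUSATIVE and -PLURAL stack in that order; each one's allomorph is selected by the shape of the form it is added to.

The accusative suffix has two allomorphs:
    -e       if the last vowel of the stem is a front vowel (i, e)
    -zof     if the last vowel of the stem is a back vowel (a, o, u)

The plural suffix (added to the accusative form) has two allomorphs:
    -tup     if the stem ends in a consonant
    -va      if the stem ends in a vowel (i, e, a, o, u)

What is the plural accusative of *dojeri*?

dojerieva

The last vowel of *dojeri* is /i/, which is a front vowel, so the accusative suffix is -e, giving *dojerie*.
The final sound of the accusative form *dojerie* is /e/, which is a vowel, so the plural suffix is -va, giving *dojerieva*.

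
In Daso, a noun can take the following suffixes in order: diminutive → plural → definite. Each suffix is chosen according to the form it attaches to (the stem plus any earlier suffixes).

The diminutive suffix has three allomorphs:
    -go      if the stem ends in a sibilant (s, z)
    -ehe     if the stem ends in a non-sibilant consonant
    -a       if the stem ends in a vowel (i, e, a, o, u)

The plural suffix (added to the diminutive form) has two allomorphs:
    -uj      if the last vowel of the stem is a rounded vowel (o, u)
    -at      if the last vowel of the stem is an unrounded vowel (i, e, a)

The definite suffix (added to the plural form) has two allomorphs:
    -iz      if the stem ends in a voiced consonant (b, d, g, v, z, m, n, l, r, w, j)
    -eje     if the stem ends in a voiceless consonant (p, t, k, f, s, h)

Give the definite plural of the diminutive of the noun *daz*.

*daz*: final sound = /z/, a sibilant → -go → *dazgo*.
The diminutive form *dazgo*: last vowel = /o/, a rounded vowel → -uj → *dazgouj*.
Since the final consonant of the plural form *dazgouj* is /j/ (voiced), it takes -iz, giving *dazgoujiz*.

dazgoujiz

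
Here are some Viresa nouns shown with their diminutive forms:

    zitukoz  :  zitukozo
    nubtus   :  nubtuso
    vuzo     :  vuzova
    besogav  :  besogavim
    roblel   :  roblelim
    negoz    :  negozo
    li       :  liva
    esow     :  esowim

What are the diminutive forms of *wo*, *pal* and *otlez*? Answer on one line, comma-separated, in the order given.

wova, palim, otlezo

The suffix is conditioned by the final sound: -o when the stem ends in a sibilant (*zitukoz*, *nubtus*, *negoz*); -im when the stem ends in a non-sibilant consonant (*besogav*, *roblel*, *esow*); -va when the stem ends in a vowel (*vuzo*, *li*).
*wo*: final sound = /o/, a vowel → -va → *wova*.
The final sound of *pal* is /l/, which is a non-sibilant consonant, so the suffix is -im, giving *palim*.
*otlez*: final sound = /z/, a sibilant → -o → *otlezo*.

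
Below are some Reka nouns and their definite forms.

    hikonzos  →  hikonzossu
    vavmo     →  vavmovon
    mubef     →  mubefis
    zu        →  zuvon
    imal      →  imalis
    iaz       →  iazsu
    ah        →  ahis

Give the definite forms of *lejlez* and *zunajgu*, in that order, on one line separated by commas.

lejlezsu, zunajguvon

The pattern is sibilance of the final sound: -su when the stem ends in a sibilant (*hikonzos*, *iaz*); -is when the stem ends in a non-sibilant consonant (*mubef*, *imal*, *ah*); -von when the stem ends in a vowel (*vavmo*, *zu*).
*lejlez* — final sound /z/ (a sibilant) → -su → *lejlezsu*.
The final sound of *zunajgu* is /u/, which is a vowel, so the suffix is -von, giving *zunajguvon*.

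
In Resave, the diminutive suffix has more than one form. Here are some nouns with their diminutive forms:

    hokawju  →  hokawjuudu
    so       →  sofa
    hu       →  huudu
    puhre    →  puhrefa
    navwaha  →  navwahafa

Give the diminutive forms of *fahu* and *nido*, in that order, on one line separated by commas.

fahuudu, nidofa

Looking at the last vowel of each stem: -udu when the last vowel of the stem is a high vowel (*hokawju*, *hu*); -fa when the last vowel of the stem is a non-high vowel (*so*, *puhre*, *navwaha*).
The last vowel of *fahu* is /u/, which is a high vowel, so the suffix is -udu, giving *fahuudu*.
*nido*: last vowel = /o/, a non-high vowel → -fa → *nidofa*.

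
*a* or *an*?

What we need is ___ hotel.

The indefinite article is chosen by the initial *sound* of the following word, not its spelling.
*hotel* begins with the sound /h/ (h is pronounced) — a consonant sound.
So the article is *a*: What we need is a hotel.

a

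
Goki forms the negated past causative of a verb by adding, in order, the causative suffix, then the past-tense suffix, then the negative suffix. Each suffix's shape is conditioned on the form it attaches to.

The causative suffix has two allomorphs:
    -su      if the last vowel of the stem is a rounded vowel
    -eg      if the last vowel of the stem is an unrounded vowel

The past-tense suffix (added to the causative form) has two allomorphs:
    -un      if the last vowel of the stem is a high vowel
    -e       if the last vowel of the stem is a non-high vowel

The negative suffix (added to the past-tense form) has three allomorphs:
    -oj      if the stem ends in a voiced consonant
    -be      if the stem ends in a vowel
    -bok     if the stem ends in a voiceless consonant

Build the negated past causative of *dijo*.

Since the last vowel of *dijo* is /o/ (a rounded vowel), it takes -su, giving *dijosu*.
Since the last vowel of the causative form *dijosu* is /u/ (a high vowel), it takes -un, giving *dijosuun*.
The past-tense form *dijosuun*: final sound = /n/, a voiced consonant → -oj → *dijosuunoj*.

dijosuunoj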